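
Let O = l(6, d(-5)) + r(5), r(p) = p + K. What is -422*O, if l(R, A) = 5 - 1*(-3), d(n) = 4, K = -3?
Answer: -4220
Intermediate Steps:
r(p) = -3 + p (r(p) = p - 3 = -3 + p)
l(R, A) = 8 (l(R, A) = 5 + 3 = 8)
O = 10 (O = 8 + (-3 + 5) = 8 + 2 = 10)
-422*O = -422*10 = -4220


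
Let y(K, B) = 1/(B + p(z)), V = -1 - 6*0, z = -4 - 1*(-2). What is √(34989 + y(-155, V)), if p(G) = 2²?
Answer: 2*√78726/3 ≈ 187.05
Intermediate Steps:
z = -2 (z = -4 + 2 = -2)
p(G) = 4
V = -1 (V = -1 + 0 = -1)
y(K, B) = 1/(4 + B) (y(K, B) = 1/(B + 4) = 1/(4 + B))
√(34989 + y(-155, V)) = √(34989 + 1/(4 - 1)) = √(34989 + 1/3) = √(34989 + ⅓) = √(104968/3) = 2*√78726/3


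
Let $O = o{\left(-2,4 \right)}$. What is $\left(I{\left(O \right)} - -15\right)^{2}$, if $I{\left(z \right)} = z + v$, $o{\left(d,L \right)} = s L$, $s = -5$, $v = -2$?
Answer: $49$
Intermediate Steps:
$o{\left(d,L \right)} = - 5 L$
$O = -20$ ($O = \left(-5\right) 4 = -20$)
$I{\left(z \right)} = -2 + z$ ($I{\left(z \right)} = z - 2 = -2 + z$)
$\left(I{\left(O \right)} - -15\right)^{2} = \left(\left(-2 - 20\right) - -15\right)^{2} = \left(-22 + 15\right)^{2} = \left(-7\right)^{2} = 49$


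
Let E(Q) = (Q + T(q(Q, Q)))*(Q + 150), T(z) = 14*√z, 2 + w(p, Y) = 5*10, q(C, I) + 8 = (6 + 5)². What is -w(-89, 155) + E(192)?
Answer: 65616 + 4788*√113 ≈ 1.1651e+5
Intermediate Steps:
q(C, I) = 113 (q(C, I) = -8 + (6 + 5)² = -8 + 11² = -8 + 121 = 113)
w(p, Y) = 48 (w(p, Y) = -2 + 5*10 = -2 + 50 = 48)
E(Q) = (150 + Q)*(Q + 14*√113) (E(Q) = (Q + 14*√113)*(Q + 150) = (Q + 14*√113)*(150 + Q) = (150 + Q)*(Q + 14*√113))
-w(-89, 155) + E(192) = -1*48 + (192² + 150*192 + 2100*√113 + 14*192*√113) = -48 + (36864 + 28800 + 2100*√113 + 2688*√113) = -48 + (65664 + 4788*√113) = 65616 + 4788*√113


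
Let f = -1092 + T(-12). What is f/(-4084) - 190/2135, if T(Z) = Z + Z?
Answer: 80335/435967 ≈ 0.18427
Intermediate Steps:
T(Z) = 2*Z
f = -1116 (f = -1092 + 2*(-12) = -1092 - 24 = -1116)
f/(-4084) - 190/2135 = -1116/(-4084) - 190/2135 = -1116*(-1/4084) - 190*1/2135 = 279/1021 - 38/427 = 80335/435967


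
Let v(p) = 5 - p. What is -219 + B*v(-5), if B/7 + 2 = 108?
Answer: 7201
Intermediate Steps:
B = 742 (B = -14 + 7*108 = -14 + 756 = 742)
-219 + B*v(-5) = -219 + 742*(5 - 1*(-5)) = -219 + 742*(5 + 5) = -219 + 742*10 = -219 + 7420 = 7201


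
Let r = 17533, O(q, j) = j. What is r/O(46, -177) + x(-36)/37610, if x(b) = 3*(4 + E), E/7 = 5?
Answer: -659395421/6656970 ≈ -99.053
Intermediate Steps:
E = 35 (E = 7*5 = 35)
x(b) = 117 (x(b) = 3*(4 + 35) = 3*39 = 117)
r/O(46, -177) + x(-36)/37610 = 17533/(-177) + 117/37610 = 17533*(-1/177) + 117*(1/37610) = -17533/177 + 117/37610 = -659395421/6656970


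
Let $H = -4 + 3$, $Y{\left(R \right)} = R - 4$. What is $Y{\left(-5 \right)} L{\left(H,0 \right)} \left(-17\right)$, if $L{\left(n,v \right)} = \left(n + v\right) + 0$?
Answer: $-153$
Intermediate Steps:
$Y{\left(R \right)} = -4 + R$
$H = -1$
$L{\left(n,v \right)} = n + v$
$Y{\left(-5 \right)} L{\left(H,0 \right)} \left(-17\right) = \left(-4 - 5\right) \left(-1 + 0\right) \left(-17\right) = \left(-9\right) \left(-1\right) \left(-17\right) = 9 \left(-17\right) = -153$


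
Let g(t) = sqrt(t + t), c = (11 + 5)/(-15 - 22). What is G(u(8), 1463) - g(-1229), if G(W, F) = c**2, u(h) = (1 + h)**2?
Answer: 256/1369 - I*sqrt(2458) ≈ 0.187 - 49.578*I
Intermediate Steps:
c = -16/37 (c = 16/(-37) = 16*(-1/37) = -16/37 ≈ -0.43243)
G(W, F) = 256/1369 (G(W, F) = (-16/37)**2 = 256/1369)
g(t) = sqrt(2)*sqrt(t) (g(t) = sqrt(2*t) = sqrt(2)*sqrt(t))
G(u(8), 1463) - g(-1229) = 256/1369 - sqrt(2)*sqrt(-1229) = 256/1369 - sqrt(2)*I*sqrt(1229) = 256/1369 - I*sqrt(2458)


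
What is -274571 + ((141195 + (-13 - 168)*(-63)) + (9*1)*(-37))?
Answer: -122306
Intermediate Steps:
-274571 + ((141195 + (-13 - 168)*(-63)) + (9*1)*(-37)) = -274571 + ((141195 - 181*(-63)) + 9*(-37)) = -274571 + ((141195 + 11403) - 333) = -274571 + (152598 - 333) = -274571 + 152265 = -122306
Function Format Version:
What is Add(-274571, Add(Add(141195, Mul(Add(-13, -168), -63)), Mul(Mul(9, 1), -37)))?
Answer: -122306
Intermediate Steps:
Add(-274571, Add(Add(141195, Mul(Add(-13, -168), -63)), Mul(Mul(9, 1), -37))) = Add(-274571, Add(Add(141195, Mul(-181, -63)), Mul(9, -37))) = Add(-274571, Add(Add(141195, 11403), -333)) = Add(-274571, Add(152598, -333)) = Add(-274571, 152265) = -122306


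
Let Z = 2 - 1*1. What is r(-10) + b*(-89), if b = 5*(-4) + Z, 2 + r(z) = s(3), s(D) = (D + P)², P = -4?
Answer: 1690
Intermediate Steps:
s(D) = (-4 + D)² (s(D) = (D - 4)² = (-4 + D)²)
Z = 1 (Z = 2 - 1 = 1)
r(z) = -1 (r(z) = -2 + (-4 + 3)² = -2 + (-1)² = -2 + 1 = -1)
b = -19 (b = 5*(-4) + 1 = -20 + 1 = -19)
r(-10) + b*(-89) = -1 - 19*(-89) = -1 + 1691 = 1690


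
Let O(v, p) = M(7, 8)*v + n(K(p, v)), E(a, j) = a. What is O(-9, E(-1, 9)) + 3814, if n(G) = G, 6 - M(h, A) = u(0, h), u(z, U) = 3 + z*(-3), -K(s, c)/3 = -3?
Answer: 3796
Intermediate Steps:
K(s, c) = 9 (K(s, c) = -3*(-3) = 9)
u(z, U) = 3 - 3*z
M(h, A) = 3 (M(h, A) = 6 - (3 - 3*0) = 6 - (3 + 0) = 6 - 1*3 = 6 - 3 = 3)
O(v, p) = 9 + 3*v (O(v, p) = 3*v + 9 = 9 + 3*v)
O(-9, E(-1, 9)) + 3814 = (9 + 3*(-9)) + 3814 = (9 - 27) + 3814 = -18 + 3814 = 3796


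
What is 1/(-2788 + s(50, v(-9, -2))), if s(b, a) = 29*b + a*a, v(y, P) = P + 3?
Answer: -1/1337 ≈ -0.00074794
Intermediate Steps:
v(y, P) = 3 + P
s(b, a) = a² + 29*b (s(b, a) = 29*b + a² = a² + 29*b)
1/(-2788 + s(50, v(-9, -2))) = 1/(-2788 + ((3 - 2)² + 29*50)) = 1/(-2788 + (1² + 1450)) = 1/(-2788 + (1 + 1450)) = 1/(-2788 + 1451) = 1/(-1337) = -1/1337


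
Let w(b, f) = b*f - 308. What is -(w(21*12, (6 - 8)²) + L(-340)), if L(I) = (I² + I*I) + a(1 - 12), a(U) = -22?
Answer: -231878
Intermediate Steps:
w(b, f) = -308 + b*f
L(I) = -22 + 2*I² (L(I) = (I² + I*I) - 22 = (I² + I²) - 22 = 2*I² - 22 = -22 + 2*I²)
-(w(21*12, (6 - 8)²) + L(-340)) = -((-308 + (21*12)*(6 - 8)²) + (-22 + 2*(-340)²)) = -((-308 + 252*(-2)²) + (-22 + 2*115600)) = -((-308 + 252*4) + (-22 + 231200)) = -((-308 + 1008) + 231178) = -(700 + 231178) = -1*231878 = -231878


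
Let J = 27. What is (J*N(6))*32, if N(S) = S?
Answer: 5184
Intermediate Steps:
(J*N(6))*32 = (27*6)*32 = 162*32 = 5184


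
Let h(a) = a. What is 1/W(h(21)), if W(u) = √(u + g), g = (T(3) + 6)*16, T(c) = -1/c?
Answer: √1005/335 ≈ 0.094632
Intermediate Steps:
g = 272/3 (g = (-1/3 + 6)*16 = (-1*⅓ + 6)*16 = (-⅓ + 6)*16 = (17/3)*16 = 272/3 ≈ 90.667)
W(u) = √(272/3 + u) (W(u) = √(u + 272/3) = √(272/3 + u))
1/W(h(21)) = 1/(√(816 + 9*21)/3) = 1/(√(816 + 189)/3) = 1/(√1005/3) = √1005/335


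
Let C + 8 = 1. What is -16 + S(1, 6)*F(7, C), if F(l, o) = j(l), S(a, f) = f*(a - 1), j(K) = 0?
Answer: -16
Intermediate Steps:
C = -7 (C = -8 + 1 = -7)
S(a, f) = f*(-1 + a)
F(l, o) = 0
-16 + S(1, 6)*F(7, C) = -16 + (6*(-1 + 1))*0 = -16 + (6*0)*0 = -16 + 0*0 = -16 + 0 = -16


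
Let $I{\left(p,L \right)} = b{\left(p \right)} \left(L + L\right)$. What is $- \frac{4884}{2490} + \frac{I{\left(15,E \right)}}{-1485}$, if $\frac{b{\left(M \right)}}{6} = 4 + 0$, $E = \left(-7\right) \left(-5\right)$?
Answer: $- \frac{127066}{41085} \approx -3.0928$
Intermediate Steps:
$E = 35$
$b{\left(M \right)} = 24$ ($b{\left(M \right)} = 6 \left(4 + 0\right) = 6 \cdot 4 = 24$)
$I{\left(p,L \right)} = 48 L$ ($I{\left(p,L \right)} = 24 \left(L + L\right) = 24 \cdot 2 L = 48 L$)
$- \frac{4884}{2490} + \frac{I{\left(15,E \right)}}{-1485} = - \frac{4884}{2490} + \frac{48 \cdot 35}{-1485} = \left(-4884\right) \frac{1}{2490} + 1680 \left(- \frac{1}{1485}\right) = - \frac{814}{415} - \frac{112}{99} = - \frac{127066}{41085}$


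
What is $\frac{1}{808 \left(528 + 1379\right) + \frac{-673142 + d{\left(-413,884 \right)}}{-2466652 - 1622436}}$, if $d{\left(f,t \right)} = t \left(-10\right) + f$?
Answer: $\frac{4089088}{6300696461723} \approx 6.4899 \cdot 10^{-7}$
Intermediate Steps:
$d{\left(f,t \right)} = f - 10 t$ ($d{\left(f,t \right)} = - 10 t + f = f - 10 t$)
$\frac{1}{808 \left(528 + 1379\right) + \frac{-673142 + d{\left(-413,884 \right)}}{-2466652 - 1622436}} = \frac{1}{808 \left(528 + 1379\right) + \frac{-673142 - 9253}{-2466652 - 1622436}} = \frac{1}{808 \cdot 1907 + \frac{-673142 - 9253}{-4089088}} = \frac{1}{1540856 + \left(-673142 - 9253\right) \left(- \frac{1}{4089088}\right)} = \frac{1}{1540856 - - \frac{682395}{4089088}} = \frac{1}{1540856 + \frac{682395}{4089088}} = \frac{1}{\frac{6300696461723}{4089088}} = \frac{4089088}{6300696461723}$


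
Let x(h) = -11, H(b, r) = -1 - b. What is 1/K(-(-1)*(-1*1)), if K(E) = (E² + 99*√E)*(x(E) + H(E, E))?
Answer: -1/107822 + 9*I/9802 ≈ -9.2745e-6 + 0.00091818*I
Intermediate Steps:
K(E) = (-12 - E)*(E² + 99*√E) (K(E) = (E² + 99*√E)*(-11 + (-1 - E)) = (E² + 99*√E)*(-12 - E) = (-12 - E)*(E² + 99*√E))
1/K(-(-1)*(-1*1)) = 1/(-(-(-1)*(-1*1))³ - 1188*√(-1) - 99*(-1)^(3/2) - 12*1²) = 1/(-(-(-1)*(-1))³ - 1188*√(-1) - 99*(-1)^(3/2) - 12*1²) = 1/(-(-1*1)³ - 1188*I - 99*(-I) - 12*(-1*1)²) = 1/(-1*(-1)³ - 1188*I - (-99)*I - 12*(-1)²) = 1/(-1*(-1) - 1188*I - (-99)*I - 12*1) = 1/(1 - 1188*I + 99*I - 12) = 1/(-11 - 1089*I) = (-11 + 1089*I)/1186042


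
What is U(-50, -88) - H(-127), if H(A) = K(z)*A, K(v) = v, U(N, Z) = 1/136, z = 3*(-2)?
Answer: -103631/136 ≈ -761.99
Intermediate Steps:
z = -6
U(N, Z) = 1/136
H(A) = -6*A
U(-50, -88) - H(-127) = 1/136 - (-6)*(-127) = 1/136 - 1*762 = 1/136 - 762 = -103631/136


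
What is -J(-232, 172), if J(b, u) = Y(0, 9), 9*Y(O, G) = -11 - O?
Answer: 11/9 ≈ 1.2222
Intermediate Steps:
Y(O, G) = -11/9 - O/9 (Y(O, G) = (-11 - O)/9 = -11/9 - O/9)
J(b, u) = -11/9 (J(b, u) = -11/9 - ⅑*0 = -11/9 + 0 = -11/9)
-J(-232, 172) = -1*(-11/9) = 11/9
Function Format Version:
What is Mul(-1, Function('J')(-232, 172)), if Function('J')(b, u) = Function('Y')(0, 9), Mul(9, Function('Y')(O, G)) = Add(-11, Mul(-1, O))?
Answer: Rational(11, 9) ≈ 1.2222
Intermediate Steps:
Function('Y')(O, G) = Add(Rational(-11, 9), Mul(Rational(-1, 9), O)) (Function('Y')(O, G) = Mul(Rational(1, 9), Add(-11, Mul(-1, O))) = Add(Rational(-11, 9), Mul(Rational(-1, 9), O)))
Function('J')(b, u) = Rational(-11, 9) (Function('J')(b, u) = Add(Rational(-11, 9), Mul(Rational(-1, 9), 0)) = Add(Rational(-11, 9), 0) = Rational(-11, 9))
Mul(-1, Function('J')(-232, 172)) = Mul(-1, Rational(-11, 9)) = Rational(11, 9)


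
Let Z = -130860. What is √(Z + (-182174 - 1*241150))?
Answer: 6*I*√15394 ≈ 744.44*I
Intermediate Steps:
√(Z + (-182174 - 1*241150)) = √(-130860 + (-182174 - 1*241150)) = √(-130860 + (-182174 - 241150)) = √(-130860 - 423324) = √(-554184) = 6*I*√15394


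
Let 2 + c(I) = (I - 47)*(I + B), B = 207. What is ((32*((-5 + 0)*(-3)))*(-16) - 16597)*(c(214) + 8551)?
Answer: -1914387112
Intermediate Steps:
c(I) = -2 + (-47 + I)*(207 + I) (c(I) = -2 + (I - 47)*(I + 207) = -2 + (-47 + I)*(207 + I))
((32*((-5 + 0)*(-3)))*(-16) - 16597)*(c(214) + 8551) = ((32*((-5 + 0)*(-3)))*(-16) - 16597)*((-9731 + 214² + 160*214) + 8551) = ((32*(-5*(-3)))*(-16) - 16597)*((-9731 + 45796 + 34240) + 8551) = ((32*15)*(-16) - 16597)*(70305 + 8551) = (480*(-16) - 16597)*78856 = (-7680 - 16597)*78856 = -24277*78856 = -1914387112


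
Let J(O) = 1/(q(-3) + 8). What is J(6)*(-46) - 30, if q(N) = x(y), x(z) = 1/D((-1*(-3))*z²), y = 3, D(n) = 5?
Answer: -1460/41 ≈ -35.610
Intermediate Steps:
x(z) = ⅕ (x(z) = 1/5 = ⅕)
q(N) = ⅕
J(O) = 5/41 (J(O) = 1/(⅕ + 8) = 1/(41/5) = 5/41)
J(6)*(-46) - 30 = (5/41)*(-46) - 30 = -230/41 - 30 = -1460/41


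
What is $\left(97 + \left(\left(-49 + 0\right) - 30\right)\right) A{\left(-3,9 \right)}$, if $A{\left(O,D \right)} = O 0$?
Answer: $0$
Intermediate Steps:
$A{\left(O,D \right)} = 0$
$\left(97 + \left(\left(-49 + 0\right) - 30\right)\right) A{\left(-3,9 \right)} = \left(97 + \left(\left(-49 + 0\right) - 30\right)\right) 0 = \left(97 - 79\right) 0 = 18 \cdot 0 = 0$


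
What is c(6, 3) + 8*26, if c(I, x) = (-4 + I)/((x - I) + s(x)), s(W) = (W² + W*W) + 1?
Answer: 1665/8 ≈ 208.13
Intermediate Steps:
s(W) = 1 + 2*W² (s(W) = (W² + W²) + 1 = 2*W² + 1 = 1 + 2*W²)
c(I, x) = (-4 + I)/(1 + x - I + 2*x²) (c(I, x) = (-4 + I)/((x - I) + (1 + 2*x²)) = (-4 + I)/(1 + x - I + 2*x²))
c(6, 3) + 8*26 = (-4 + 6)/(1 + 3 - 1*6 + 2*3²) + 8*26 = 2/(1 + 3 - 6 + 2*9) + 208 = 2/(1 + 3 - 6 + 18) + 208 = 2/16 + 208 = (1/16)*2 + 208 = ⅛ + 208 = 1665/8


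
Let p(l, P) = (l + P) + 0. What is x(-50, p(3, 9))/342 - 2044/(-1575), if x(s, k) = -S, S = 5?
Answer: 1219/950 ≈ 1.2832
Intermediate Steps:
p(l, P) = P + l (p(l, P) = (P + l) + 0 = P + l)
x(s, k) = -5 (x(s, k) = -1*5 = -5)
x(-50, p(3, 9))/342 - 2044/(-1575) = -5/342 - 2044/(-1575) = -5*1/342 - 2044*(-1/1575) = -5/342 + 292/225 = 1219/950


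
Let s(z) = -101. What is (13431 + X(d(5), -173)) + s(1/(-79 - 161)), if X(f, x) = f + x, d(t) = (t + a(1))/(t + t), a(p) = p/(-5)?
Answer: 328937/25 ≈ 13157.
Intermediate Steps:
a(p) = -p/5 (a(p) = p*(-1/5) = -p/5)
d(t) = (-1/5 + t)/(2*t) (d(t) = (t - 1/5*1)/(t + t) = (t - 1/5)/((2*t)) = (-1/5 + t)*(1/(2*t)) = (-1/5 + t)/(2*t))
(13431 + X(d(5), -173)) + s(1/(-79 - 161)) = (13431 + ((1/10)*(-1 + 5*5)/5 - 173)) - 101 = (13431 + ((1/10)*(1/5)*(-1 + 25) - 173)) - 101 = (13431 + ((1/10)*(1/5)*24 - 173)) - 101 = (13431 + (12/25 - 173)) - 101 = (13431 - 4313/25) - 101 = 331462/25 - 101 = 328937/25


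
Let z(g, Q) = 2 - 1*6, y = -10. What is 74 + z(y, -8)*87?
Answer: -274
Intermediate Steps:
z(g, Q) = -4 (z(g, Q) = 2 - 6 = -4)
74 + z(y, -8)*87 = 74 - 4*87 = 74 - 348 = -274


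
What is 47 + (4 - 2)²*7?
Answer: 75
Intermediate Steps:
47 + (4 - 2)²*7 = 47 + 2²*7 = 47 + 4*7 = 47 + 28 = 75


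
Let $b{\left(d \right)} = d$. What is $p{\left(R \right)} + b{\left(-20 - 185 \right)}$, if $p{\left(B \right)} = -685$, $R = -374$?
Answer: $-890$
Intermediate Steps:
$p{\left(R \right)} + b{\left(-20 - 185 \right)} = -685 - 205 = -890$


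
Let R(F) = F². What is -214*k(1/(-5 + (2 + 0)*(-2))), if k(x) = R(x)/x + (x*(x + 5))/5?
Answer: 19046/405 ≈ 47.027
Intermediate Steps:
k(x) = x + x*(5 + x)/5 (k(x) = x²/x + (x*(x + 5))/5 = x + (x*(5 + x))*(⅕) = x + x*(5 + x)/5)
-214*k(1/(-5 + (2 + 0)*(-2))) = -214*(10 + 1/(-5 + (2 + 0)*(-2)))/(5*(-5 + (2 + 0)*(-2))) = -214*(10 + 1/(-5 + 2*(-2)))/(5*(-5 + 2*(-2))) = -214*(10 + 1/(-5 - 4))/(5*(-5 - 4)) = -214*(10 + 1/(-9))/(5*(-9)) = -214*(-1)*(10 - ⅑)/(5*9) = -214*(-1)*89/(5*9*9) = -214*(-89/405) = 19046/405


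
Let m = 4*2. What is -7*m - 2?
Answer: -58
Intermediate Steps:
m = 8
-7*m - 2 = -7*8 - 2 = -56 - 2 = -58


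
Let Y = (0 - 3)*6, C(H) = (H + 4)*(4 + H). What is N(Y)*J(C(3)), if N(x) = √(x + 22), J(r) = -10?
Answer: -20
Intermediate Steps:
C(H) = (4 + H)² (C(H) = (4 + H)*(4 + H) = (4 + H)²)
Y = -18 (Y = -3*6 = -18)
N(x) = √(22 + x)
N(Y)*J(C(3)) = √(22 - 18)*(-10) = √4*(-10) = 2*(-10) = -20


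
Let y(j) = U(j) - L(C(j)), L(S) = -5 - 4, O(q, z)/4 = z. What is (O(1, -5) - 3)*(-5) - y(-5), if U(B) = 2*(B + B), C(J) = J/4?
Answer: 126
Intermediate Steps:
C(J) = J/4 (C(J) = J*(1/4) = J/4)
O(q, z) = 4*z
U(B) = 4*B (U(B) = 2*(2*B) = 4*B)
L(S) = -9
y(j) = 9 + 4*j (y(j) = 4*j - 1*(-9) = 4*j + 9 = 9 + 4*j)
(O(1, -5) - 3)*(-5) - y(-5) = (4*(-5) - 3)*(-5) - (9 + 4*(-5)) = (-20 - 3)*(-5) - (9 - 20) = -23*(-5) - 1*(-11) = 115 + 11 = 126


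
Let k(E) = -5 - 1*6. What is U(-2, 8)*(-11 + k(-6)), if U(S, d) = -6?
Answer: 132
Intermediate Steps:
k(E) = -11 (k(E) = -5 - 6 = -11)
U(-2, 8)*(-11 + k(-6)) = -6*(-11 - 11) = -6*(-22) = 132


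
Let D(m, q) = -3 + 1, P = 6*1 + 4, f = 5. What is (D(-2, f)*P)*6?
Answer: -120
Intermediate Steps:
P = 10 (P = 6 + 4 = 10)
D(m, q) = -2
(D(-2, f)*P)*6 = -2*10*6 = -20*6 = -120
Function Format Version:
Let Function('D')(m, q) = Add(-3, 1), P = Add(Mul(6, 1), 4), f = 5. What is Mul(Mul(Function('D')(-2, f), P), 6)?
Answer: -120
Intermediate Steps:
P = 10 (P = Add(6, 4) = 10)
Function('D')(m, q) = -2
Mul(Mul(Function('D')(-2, f), P), 6) = Mul(Mul(-2, 10), 6) = Mul(-20, 6) = -120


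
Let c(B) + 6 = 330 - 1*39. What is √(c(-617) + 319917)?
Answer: 3*√35578 ≈ 565.86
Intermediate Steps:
c(B) = 285 (c(B) = -6 + (330 - 1*39) = -6 + (330 - 39) = -6 + 291 = 285)
√(c(-617) + 319917) = √(285 + 319917) = √320202 = 3*√35578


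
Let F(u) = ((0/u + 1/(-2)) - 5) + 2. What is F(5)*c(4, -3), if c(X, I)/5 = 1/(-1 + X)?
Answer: -35/6 ≈ -5.8333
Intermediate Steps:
c(X, I) = 5/(-1 + X)
F(u) = -7/2 (F(u) = ((0 + 1*(-½)) - 5) + 2 = ((0 - ½) - 5) + 2 = (-½ - 5) + 2 = -11/2 + 2 = -7/2)
F(5)*c(4, -3) = -35/(2*(-1 + 4)) = -35/(2*3) = -7/2*5/3 = -35/6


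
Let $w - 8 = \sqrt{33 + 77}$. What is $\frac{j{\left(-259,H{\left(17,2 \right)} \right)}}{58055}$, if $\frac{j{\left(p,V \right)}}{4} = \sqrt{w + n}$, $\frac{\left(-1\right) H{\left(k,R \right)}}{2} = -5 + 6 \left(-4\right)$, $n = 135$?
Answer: $\frac{4 \sqrt{143 + \sqrt{110}}}{58055} \approx 0.00085361$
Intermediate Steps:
$w = 8 + \sqrt{110}$ ($w = 8 + \sqrt{33 + 77} = 8 + \sqrt{110} \approx 18.488$)
$H{\left(k,R \right)} = 58$ ($H{\left(k,R \right)} = - 2 \left(-5 + 6 \left(-4\right)\right) = - 2 \left(-5 - 24\right) = \left(-2\right) \left(-29\right) = 58$)
$j{\left(p,V \right)} = 4 \sqrt{143 + \sqrt{110}}$ ($j{\left(p,V \right)} = 4 \sqrt{\left(8 + \sqrt{110}\right) + 135} = 4 \sqrt{143 + \sqrt{110}}$)
$\frac{j{\left(-259,H{\left(17,2 \right)} \right)}}{58055} = \frac{4 \sqrt{143 + \sqrt{110}}}{58055}$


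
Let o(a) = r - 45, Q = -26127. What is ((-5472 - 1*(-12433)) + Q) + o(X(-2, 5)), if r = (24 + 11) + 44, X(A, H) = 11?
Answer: -19132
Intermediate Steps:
r = 79 (r = 35 + 44 = 79)
o(a) = 34 (o(a) = 79 - 45 = 34)
((-5472 - 1*(-12433)) + Q) + o(X(-2, 5)) = ((-5472 - 1*(-12433)) - 26127) + 34 = ((-5472 + 12433) - 26127) + 34 = (6961 - 26127) + 34 = -19166 + 34 = -19132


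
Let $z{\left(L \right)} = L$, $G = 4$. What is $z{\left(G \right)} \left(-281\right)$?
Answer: $-1124$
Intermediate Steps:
$z{\left(G \right)} \left(-281\right) = 4 \left(-281\right) = -1124$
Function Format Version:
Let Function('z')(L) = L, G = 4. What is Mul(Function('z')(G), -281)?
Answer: -1124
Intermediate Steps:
Mul(Function('z')(G), -281) = Mul(4, -281) = -1124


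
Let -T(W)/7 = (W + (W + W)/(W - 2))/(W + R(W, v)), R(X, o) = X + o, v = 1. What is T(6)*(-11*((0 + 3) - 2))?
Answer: 693/13 ≈ 53.308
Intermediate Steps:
T(W) = -7*(W + 2*W/(-2 + W))/(1 + 2*W) (T(W) = -7*(W + (W + W)/(W - 2))/(W + (W + 1)) = -7*(W + (2*W)/(-2 + W))/(W + (1 + W)) = -7*(W + 2*W/(-2 + W))/(1 + 2*W))
T(6)*(-11*((0 + 3) - 2)) = (7*6**2/(2 - 2*6**2 + 3*6))*(-11*((0 + 3) - 2)) = (7*36/(2 - 2*36 + 18))*(-11*(3 - 2)) = (7*36/(2 - 72 + 18))*(-11*1) = (7*36/(-52))*(-11) = (7*36*(-1/52))*(-11) = -63/13*(-11) = 693/13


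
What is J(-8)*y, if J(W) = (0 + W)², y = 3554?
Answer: 227456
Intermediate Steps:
J(W) = W²
J(-8)*y = (-8)²*3554 = 64*3554 = 227456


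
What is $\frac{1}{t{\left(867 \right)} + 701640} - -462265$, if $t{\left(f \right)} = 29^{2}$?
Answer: $\frac{324732379466}{702481} \approx 4.6227 \cdot 10^{5}$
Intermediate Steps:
$t{\left(f \right)} = 841$
$\frac{1}{t{\left(867 \right)} + 701640} - -462265 = \frac{1}{841 + 701640} - -462265 = \frac{1}{702481} + 462265 = \frac{324732379466}{702481}$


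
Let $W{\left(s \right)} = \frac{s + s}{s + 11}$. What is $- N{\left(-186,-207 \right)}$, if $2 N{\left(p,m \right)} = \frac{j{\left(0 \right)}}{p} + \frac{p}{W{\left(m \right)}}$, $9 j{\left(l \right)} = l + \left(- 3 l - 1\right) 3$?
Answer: $\frac{1130113}{25668} \approx 44.028$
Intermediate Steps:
$j{\left(l \right)} = - \frac{1}{3} - \frac{8 l}{9}$ ($j{\left(l \right)} = \frac{l + \left(- 3 l - 1\right) 3}{9} = \frac{l + \left(-1 - 3 l\right) 3}{9} = \frac{l - \left(3 + 9 l\right)}{9} = \frac{-3 - 8 l}{9} = - \frac{1}{3} - \frac{8 l}{9}$)
$W{\left(s \right)} = \frac{2 s}{11 + s}$
$N{\left(p,m \right)} = - \frac{1}{6 p} + \frac{p \left(11 + m\right)}{4 m}$ ($N{\left(p,m \right)} = \frac{\frac{- \frac{1}{3} - 0}{p} + \frac{p}{2 m \frac{1}{11 + m}}}{2} = \frac{\frac{- \frac{1}{3} + 0}{p} + p \frac{11 + m}{2 m}}{2} = \frac{- \frac{1}{3 p} + \frac{p \left(11 + m\right)}{2 m}}{2} = - \frac{1}{6 p} + \frac{p \left(11 + m\right)}{4 m}$)
$- N{\left(-186,-207 \right)} = - (- \frac{1}{6 \left(-186\right)} + \frac{1}{4} \left(-186\right) + \frac{11}{4} \left(-186\right) \frac{1}{-207}) = - (\left(- \frac{1}{6}\right) \left(- \frac{1}{186}\right) - \frac{93}{2} + \frac{11}{4} \left(-186\right) \left(- \frac{1}{207}\right)) = - (\frac{1}{1116} - \frac{93}{2} + \frac{341}{138}) = \left(-1\right) \left(- \frac{1130113}{25668}\right) = \frac{1130113}{25668}$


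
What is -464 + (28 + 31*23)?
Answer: 277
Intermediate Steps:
-464 + (28 + 31*23) = -464 + (28 + 713) = -464 + 741 = 277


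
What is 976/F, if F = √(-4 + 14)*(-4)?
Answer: -122*√10/5 ≈ -77.160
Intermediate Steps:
F = -4*√10 (F = √10*(-4) = -4*√10 ≈ -12.649)
976/F = 976/((-4*√10)) = 976*(-√10/40) = -122*√10/5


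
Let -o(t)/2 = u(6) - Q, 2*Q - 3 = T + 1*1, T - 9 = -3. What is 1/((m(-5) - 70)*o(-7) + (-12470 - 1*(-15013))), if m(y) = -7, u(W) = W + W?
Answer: 1/3621 ≈ 0.00027617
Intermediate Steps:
T = 6 (T = 9 - 3 = 6)
u(W) = 2*W
Q = 5 (Q = 3/2 + (6 + 1*1)/2 = 3/2 + (6 + 1)/2 = 3/2 + (½)*7 = 3/2 + 7/2 = 5)
o(t) = -14 (o(t) = -2*(2*6 - 1*5) = -2*(12 - 5) = -2*7 = -14)
1/((m(-5) - 70)*o(-7) + (-12470 - 1*(-15013))) = 1/((-7 - 70)*(-14) + (-12470 - 1*(-15013))) = 1/(-77*(-14) + (-12470 + 15013)) = 1/(1078 + 2543) = 1/3621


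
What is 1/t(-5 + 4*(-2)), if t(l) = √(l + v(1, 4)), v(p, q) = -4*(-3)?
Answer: -I ≈ -1.0*I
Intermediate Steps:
v(p, q) = 12
t(l) = √(12 + l) (t(l) = √(l + 12) = √(12 + l))
1/t(-5 + 4*(-2)) = 1/(√(12 + (-5 + 4*(-2)))) = 1/(√(12 + (-5 - 8))) = 1/(√(12 - 13)) = 1/(√(-1)) = 1/I = -I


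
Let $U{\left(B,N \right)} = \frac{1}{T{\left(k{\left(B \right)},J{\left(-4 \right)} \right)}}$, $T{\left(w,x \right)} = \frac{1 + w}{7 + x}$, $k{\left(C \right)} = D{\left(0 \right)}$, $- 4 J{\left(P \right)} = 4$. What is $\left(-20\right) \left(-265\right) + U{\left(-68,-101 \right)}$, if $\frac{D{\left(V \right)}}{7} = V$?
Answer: $5306$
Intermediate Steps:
$D{\left(V \right)} = 7 V$
$J{\left(P \right)} = -1$ ($J{\left(P \right)} = \left(- \frac{1}{4}\right) 4 = -1$)
$k{\left(C \right)} = 0$ ($k{\left(C \right)} = 7 \cdot 0 = 0$)
$T{\left(w,x \right)} = \frac{1 + w}{7 + x}$
$U{\left(B,N \right)} = 6$ ($U{\left(B,N \right)} = \frac{1}{\frac{1}{7 - 1} \left(1 + 0\right)} = \frac{1}{\frac{1}{6} \cdot 1} = \frac{1}{\frac{1}{6}} = 6$)
$\left(-20\right) \left(-265\right) + U{\left(-68,-101 \right)} = \left(-20\right) \left(-265\right) + 6 = 5300 + 6 = 5306$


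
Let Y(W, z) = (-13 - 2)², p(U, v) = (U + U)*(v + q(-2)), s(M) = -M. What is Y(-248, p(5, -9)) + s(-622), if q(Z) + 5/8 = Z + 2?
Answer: 847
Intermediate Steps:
q(Z) = 11/8 + Z (q(Z) = -5/8 + (Z + 2) = -5/8 + (2 + Z) = 11/8 + Z)
p(U, v) = 2*U*(-5/8 + v) (p(U, v) = (U + U)*(v + (11/8 - 2)) = (2*U)*(v - 5/8) = (2*U)*(-5/8 + v) = 2*U*(-5/8 + v))
Y(W, z) = 225 (Y(W, z) = (-15)² = 225)
Y(-248, p(5, -9)) + s(-622) = 225 - 1*(-622) = 225 + 622 = 847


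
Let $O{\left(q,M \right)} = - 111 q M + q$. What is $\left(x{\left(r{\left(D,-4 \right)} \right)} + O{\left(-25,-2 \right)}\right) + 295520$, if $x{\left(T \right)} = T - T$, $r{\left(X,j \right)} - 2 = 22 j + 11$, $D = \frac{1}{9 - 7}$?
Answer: $289945$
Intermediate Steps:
$D = \frac{1}{2} \approx 0.5$
$O{\left(q,M \right)} = q - 111 M q$ ($O{\left(q,M \right)} = - 111 M q + q = q - 111 M q$)
$r{\left(X,j \right)} = 13 + 22 j$ ($r{\left(X,j \right)} = 2 + \left(22 j + 11\right) = 2 + \left(11 + 22 j\right) = 13 + 22 j$)
$x{\left(T \right)} = 0$
$\left(x{\left(r{\left(D,-4 \right)} \right)} + O{\left(-25,-2 \right)}\right) + 295520 = \left(0 - 25 \left(1 - -222\right)\right) + 295520 = \left(0 - 25 \left(1 + 222\right)\right) + 295520 = \left(0 - 5575\right) + 295520 = -5575 + 295520 = 289945$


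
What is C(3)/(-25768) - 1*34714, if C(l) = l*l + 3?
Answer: -223627591/6442 ≈ -34714.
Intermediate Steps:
C(l) = 3 + l² (C(l) = l² + 3 = 3 + l²)
C(3)/(-25768) - 1*34714 = (3 + 3²)/(-25768) - 1*34714 = (3 + 9)*(-1/25768) - 34714 = 12*(-1/25768) - 34714 = -3/6442 - 34714 = -223627591/6442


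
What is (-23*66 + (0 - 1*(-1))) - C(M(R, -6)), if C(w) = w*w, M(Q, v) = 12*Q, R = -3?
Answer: -2813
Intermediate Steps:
C(w) = w²
(-23*66 + (0 - 1*(-1))) - C(M(R, -6)) = (-23*66 + (0 - 1*(-1))) - (12*(-3))² = (-1518 + (0 + 1)) - 1*(-36)² = (-1518 + 1) - 1*1296 = -1517 - 1296 = -2813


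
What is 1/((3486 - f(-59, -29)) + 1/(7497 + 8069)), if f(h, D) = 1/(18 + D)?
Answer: 171226/596909413 ≈ 0.00028685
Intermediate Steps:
1/((3486 - f(-59, -29)) + 1/(7497 + 8069)) = 1/((3486 - 1/(18 - 29)) + 1/(7497 + 8069)) = 1/((3486 - 1/(-11)) + 1/15566) = 1/((3486 - 1*(-1/11)) + 1/15566) = 1/((3486 + 1/11) + 1/15566) = 1/(38347/11 + 1/15566) = 1/(596909413/171226) = 171226/596909413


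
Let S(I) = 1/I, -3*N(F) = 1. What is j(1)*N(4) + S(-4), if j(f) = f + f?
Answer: -11/12 ≈ -0.91667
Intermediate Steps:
j(f) = 2*f
N(F) = -⅓ (N(F) = -⅓*1 = -⅓)
S(I) = 1/I
j(1)*N(4) + S(-4) = (2*1)*(-⅓) + 1/(-4) = 2*(-⅓) - ¼ = -⅔ - ¼ = -11/12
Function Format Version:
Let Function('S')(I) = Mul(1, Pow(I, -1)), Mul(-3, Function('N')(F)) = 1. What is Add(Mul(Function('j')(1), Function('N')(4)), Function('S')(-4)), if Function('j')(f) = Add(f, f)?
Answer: Rational(-11, 12) ≈ -0.91667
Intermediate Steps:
Function('j')(f) = Mul(2, f)
Function('N')(F) = Rational(-1, 3) (Function('N')(F) = Mul(Rational(-1, 3), 1) = Rational(-1, 3))
Function('S')(I) = Pow(I, -1)
Add(Mul(Function('j')(1), Function('N')(4)), Function('S')(-4)) = Add(Mul(Mul(2, 1), Rational(-1, 3)), Pow(-4, -1)) = Add(Mul(2, Rational(-1, 3)), Rational(-1, 4)) = Add(Rational(-2, 3), Rational(-1, 4)) = Rational(-11, 12)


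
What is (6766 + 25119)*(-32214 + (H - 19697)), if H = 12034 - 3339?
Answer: -1377942160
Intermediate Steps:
H = 8695
(6766 + 25119)*(-32214 + (H - 19697)) = (6766 + 25119)*(-32214 + (8695 - 19697)) = 31885*(-32214 - 11002) = 31885*(-43216) = -1377942160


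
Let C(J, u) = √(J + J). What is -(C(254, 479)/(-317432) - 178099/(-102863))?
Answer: -178099/102863 + √127/158716 ≈ -1.7313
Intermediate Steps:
C(J, u) = √2*√J (C(J, u) = √(2*J) = √2*√J)
-(C(254, 479)/(-317432) - 178099/(-102863)) = -((√2*√254)/(-317432) - 178099/(-102863)) = -((2*√127)*(-1/317432) - 178099*(-1/102863)) = -(-√127/158716 + 178099/102863) = -(178099/102863 - √127/158716) = -178099/102863 + √127/158716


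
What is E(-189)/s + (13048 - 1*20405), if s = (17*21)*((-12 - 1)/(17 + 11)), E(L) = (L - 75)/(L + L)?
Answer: -307294709/41769 ≈ -7357.0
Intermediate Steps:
E(L) = (-75 + L)/(2*L) (E(L) = (-75 + L)/((2*L)) = (-75 + L)*(1/(2*L)) = (-75 + L)/(2*L))
s = -663/4 (s = 357*(-13/28) = -663/4 ≈ -165.75)
E(-189)/s + (13048 - 1*20405) = ((1/2)*(-75 - 189)/(-189))/(-663/4) + (13048 - 1*20405) = ((1/2)*(-1/189)*(-264))*(-4/663) + (13048 - 20405) = (44/63)*(-4/663) - 7357 = -176/41769 - 7357 = -307294709/41769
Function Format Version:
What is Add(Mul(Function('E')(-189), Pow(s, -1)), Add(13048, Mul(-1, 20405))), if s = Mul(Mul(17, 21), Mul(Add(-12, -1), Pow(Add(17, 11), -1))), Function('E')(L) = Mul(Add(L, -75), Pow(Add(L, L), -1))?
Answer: Rational(-307294709, 41769) ≈ -7357.0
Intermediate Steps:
Function('E')(L) = Mul(Rational(1, 2), Pow(L, -1), Add(-75, L)) (Function('E')(L) = Mul(Add(-75, L), Pow(Mul(2, L), -1)) = Mul(Add(-75, L), Mul(Rational(1, 2), Pow(L, -1))) = Mul(Rational(1, 2), Pow(L, -1), Add(-75, L)))
s = Rational(-663, 4) (s = Mul(357, Mul(-13, Pow(28, -1))) = Mul(357, Mul(-13, Rational(1, 28))) = Mul(357, Rational(-13, 28)) = Rational(-663, 4) ≈ -165.75)
Add(Mul(Function('E')(-189), Pow(s, -1)), Add(13048, Mul(-1, 20405))) = Add(Mul(Mul(Rational(1, 2), Pow(-189, -1), Add(-75, -189)), Pow(Rational(-663, 4), -1)), Add(13048, Mul(-1, 20405))) = Add(Mul(Mul(Rational(1, 2), Rational(-1, 189), -264), Rational(-4, 663)), Add(13048, -20405)) = Add(Mul(Rational(44, 63), Rational(-4, 663)), -7357) = Add(Rational(-176, 41769), -7357) = Rational(-307294709, 41769)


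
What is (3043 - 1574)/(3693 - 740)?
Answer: 1469/2953 ≈ 0.49746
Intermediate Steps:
(3043 - 1574)/(3693 - 740) = 1469/2953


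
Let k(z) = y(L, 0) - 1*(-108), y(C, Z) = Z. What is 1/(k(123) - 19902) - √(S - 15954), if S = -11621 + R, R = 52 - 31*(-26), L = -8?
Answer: -1/19794 - I*√26717 ≈ -5.052e-5 - 163.45*I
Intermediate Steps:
R = 858 (R = 52 + 806 = 858)
k(z) = 108 (k(z) = 0 - 1*(-108) = 0 + 108 = 108)
S = -10763 (S = -11621 + 858 = -10763)
1/(k(123) - 19902) - √(S - 15954) = 1/(108 - 19902) - √(-10763 - 15954) = 1/(-19794) - √(-26717) = -1/19794 - I*√26717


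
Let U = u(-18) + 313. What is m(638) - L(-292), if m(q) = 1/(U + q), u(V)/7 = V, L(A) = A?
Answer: 240901/825 ≈ 292.00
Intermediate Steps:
u(V) = 7*V
U = 187 (U = 7*(-18) + 313 = -126 + 313 = 187)
m(q) = 1/(187 + q)
m(638) - L(-292) = 1/(187 + 638) - 1*(-292) = 1/825 + 292 = 240901/825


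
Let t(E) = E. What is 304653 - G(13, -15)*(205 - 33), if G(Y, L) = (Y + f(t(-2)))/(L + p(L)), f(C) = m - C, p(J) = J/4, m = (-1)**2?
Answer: 22859983/75 ≈ 3.0480e+5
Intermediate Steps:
m = 1
p(J) = J/4 (p(J) = J*(1/4) = J/4)
f(C) = 1 - C
G(Y, L) = 4*(3 + Y)/(5*L) (G(Y, L) = (Y + (1 - 1*(-2)))/(L + L/4) = (Y + (1 + 2))/((5*L/4)) = (Y + 3)*(4/(5*L)) = (3 + Y)*(4/(5*L)) = 4*(3 + Y)/(5*L))
304653 - G(13, -15)*(205 - 33) = 304653 - (4/5)*(3 + 13)/(-15)*(205 - 33) = 304653 - (4/5)*(-1/15)*16*172 = 304653 - (-64)*172/75 = 304653 - 1*(-11008/75) = 304653 + 11008/75 = 22859983/75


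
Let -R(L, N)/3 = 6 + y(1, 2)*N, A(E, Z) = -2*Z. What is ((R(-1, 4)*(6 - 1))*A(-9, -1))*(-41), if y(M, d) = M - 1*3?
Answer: -2460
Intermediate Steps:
y(M, d) = -3 + M (y(M, d) = M - 3 = -3 + M)
R(L, N) = -18 + 6*N (R(L, N) = -3*(6 + (-3 + 1)*N) = -3*(6 - 2*N) = -18 + 6*N)
((R(-1, 4)*(6 - 1))*A(-9, -1))*(-41) = (((-18 + 6*4)*(6 - 1))*(-2*(-1)))*(-41) = (((-18 + 24)*5)*2)*(-41) = ((6*5)*2)*(-41) = (30*2)*(-41) = 60*(-41) = -2460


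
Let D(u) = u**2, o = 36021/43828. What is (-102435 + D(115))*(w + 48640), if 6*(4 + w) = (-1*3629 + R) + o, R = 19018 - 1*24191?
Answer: -184426414335955/43828 ≈ -4.2080e+9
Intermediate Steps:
R = -5173 (R = 19018 - 24191 = -5173)
o = 36021/43828 (o = 36021*(1/43828) = 36021/43828 ≈ 0.82187)
w = -128929969/87656 (w = -4 + ((-1*3629 - 5173) + 36021/43828)/6 = -4 + ((-3629 - 5173) + 36021/43828)/6 = -4 + (-8802 + 36021/43828)/6 = -4 + (1/6)*(-385738035/43828) = -4 - 128579345/87656 = -128929969/87656 ≈ -1470.9)
(-102435 + D(115))*(w + 48640) = (-102435 + 115**2)*(-128929969/87656 + 48640) = (-102435 + 13225)*(4134657871/87656) = -89210*4134657871/87656 = -184426414335955/43828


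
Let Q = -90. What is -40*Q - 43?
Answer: 3557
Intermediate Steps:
-40*Q - 43 = -40*(-90) - 43 = 3600 - 43 = 3557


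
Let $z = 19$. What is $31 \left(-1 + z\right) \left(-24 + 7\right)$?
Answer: $-9486$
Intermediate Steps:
$31 \left(-1 + z\right) \left(-24 + 7\right) = 31 \left(-1 + 19\right) \left(-24 + 7\right) = 31 \cdot 18 \left(-17\right) = 31 \left(-306\right) = -9486$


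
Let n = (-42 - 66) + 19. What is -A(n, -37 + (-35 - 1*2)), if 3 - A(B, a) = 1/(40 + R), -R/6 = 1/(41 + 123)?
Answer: -9749/3277 ≈ -2.9750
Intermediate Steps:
n = -89 (n = -108 + 19 = -89)
R = -3/82 (R = -6/(41 + 123) = -6/164 = -6*1/164 = -3/82 ≈ -0.036585)
A(B, a) = 9749/3277 (A(B, a) = 3 - 1/(40 - 3/82) = 3 - 1/3277/82 = 3 - 1*82/3277 = 3 - 82/3277 = 9749/3277)
-A(n, -37 + (-35 - 1*2)) = -1*9749/3277 = -9749/3277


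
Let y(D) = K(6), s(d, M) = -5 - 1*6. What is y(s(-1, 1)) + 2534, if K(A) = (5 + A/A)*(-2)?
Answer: 2522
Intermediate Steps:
s(d, M) = -11 (s(d, M) = -5 - 6 = -11)
K(A) = -12 (K(A) = (5 + 1)*(-2) = 6*(-2) = -12)
y(D) = -12
y(s(-1, 1)) + 2534 = -12 + 2534 = 2522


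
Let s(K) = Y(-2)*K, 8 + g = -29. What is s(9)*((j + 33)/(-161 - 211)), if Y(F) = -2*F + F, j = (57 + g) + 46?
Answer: -297/62 ≈ -4.7903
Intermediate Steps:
g = -37 (g = -8 - 29 = -37)
j = 66 (j = (57 - 37) + 46 = 20 + 46 = 66)
Y(F) = -F
s(K) = 2*K (s(K) = (-1*(-2))*K = 2*K)
s(9)*((j + 33)/(-161 - 211)) = (2*9)*((66 + 33)/(-161 - 211)) = 18*(99/(-372)) = 18*(99*(-1/372)) = 18*(-33/124) = -297/62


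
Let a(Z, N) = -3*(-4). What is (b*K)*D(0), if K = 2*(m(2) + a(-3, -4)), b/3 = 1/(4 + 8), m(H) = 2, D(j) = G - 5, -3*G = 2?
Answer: -119/3 ≈ -39.667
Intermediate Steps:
G = -2/3 (G = -1/3*2 = -2/3 ≈ -0.66667)
D(j) = -17/3 (D(j) = -2/3 - 5 = -17/3)
b = 1/4 (b = 3/(4 + 8) = 3/12 = 3*(1/12) = 1/4 ≈ 0.25000)
a(Z, N) = 12
K = 28 (K = 2*(2 + 12) = 2*14 = 28)
(b*K)*D(0) = ((1/4)*28)*(-17/3) = 7*(-17/3) = -119/3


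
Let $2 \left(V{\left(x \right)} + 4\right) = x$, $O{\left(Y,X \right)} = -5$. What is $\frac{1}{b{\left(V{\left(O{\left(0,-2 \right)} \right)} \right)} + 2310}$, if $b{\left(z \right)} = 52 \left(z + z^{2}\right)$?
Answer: $\frac{1}{4169} \approx 0.00023987$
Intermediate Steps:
$V{\left(x \right)} = -4 + \frac{x}{2}$
$b{\left(z \right)} = 52 z + 52 z^{2}$
$\frac{1}{b{\left(V{\left(O{\left(0,-2 \right)} \right)} \right)} + 2310} = \frac{1}{52 \left(-4 + \frac{1}{2} \left(-5\right)\right) \left(1 + \left(-4 + \frac{1}{2} \left(-5\right)\right)\right) + 2310} = \frac{1}{52 \left(-4 - \frac{5}{2}\right) \left(1 - \frac{13}{2}\right) + 2310} = \frac{1}{52 \left(- \frac{13}{2}\right) \left(1 - \frac{13}{2}\right) + 2310} = \frac{1}{52 \left(- \frac{13}{2}\right) \left(- \frac{11}{2}\right) + 2310} = \frac{1}{1859 + 2310} = \frac{1}{4169}$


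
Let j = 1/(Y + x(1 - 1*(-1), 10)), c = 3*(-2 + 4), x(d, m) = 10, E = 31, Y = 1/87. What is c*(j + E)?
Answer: 162528/871 ≈ 186.60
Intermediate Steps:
Y = 1/87 ≈ 0.011494
c = 6 (c = 3*2 = 6)
j = 87/871 (j = 1/(1/87 + 10) = 1/(871/87) = 87/871 ≈ 0.099885)
c*(j + E) = 6*(87/871 + 31) = 6*(27088/871) = 162528/871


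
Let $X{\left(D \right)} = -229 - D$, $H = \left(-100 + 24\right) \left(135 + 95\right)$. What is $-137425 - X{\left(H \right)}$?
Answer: $-154676$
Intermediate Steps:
$H = -17480$ ($H = \left(-76\right) 230 = -17480$)
$-137425 - X{\left(H \right)} = -137425 - \left(-229 - -17480\right) = -137425 - \left(-229 + 17480\right) = -137425 - 17251 = -154676$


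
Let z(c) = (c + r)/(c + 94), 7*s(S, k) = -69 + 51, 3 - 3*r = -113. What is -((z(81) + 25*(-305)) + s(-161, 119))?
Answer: 4004116/525 ≈ 7626.9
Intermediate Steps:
r = 116/3 (r = 1 - ⅓*(-113) = 1 + 113/3 = 116/3 ≈ 38.667)
s(S, k) = -18/7 (s(S, k) = (-69 + 51)/7 = (⅐)*(-18) = -18/7)
z(c) = (116/3 + c)/(94 + c) (z(c) = (c + 116/3)/(c + 94) = (116/3 + c)/(94 + c))
-((z(81) + 25*(-305)) + s(-161, 119)) = -(((116/3 + 81)/(94 + 81) + 25*(-305)) - 18/7) = -(((359/3)/175 - 7625) - 18/7) = -(((1/175)*(359/3) - 7625) - 18/7) = -((359/525 - 7625) - 18/7) = -(-4002766/525 - 18/7) = -1*(-4004116/525) = 4004116/525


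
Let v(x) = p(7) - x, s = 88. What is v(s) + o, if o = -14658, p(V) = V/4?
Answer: -58977/4 ≈ -14744.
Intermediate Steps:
p(V) = V/4 (p(V) = V*(¼) = V/4)
v(x) = 7/4 - x (v(x) = (¼)*7 - x = 7/4 - x)
v(s) + o = (7/4 - 1*88) - 14658 = (7/4 - 88) - 14658 = -345/4 - 14658 = -58977/4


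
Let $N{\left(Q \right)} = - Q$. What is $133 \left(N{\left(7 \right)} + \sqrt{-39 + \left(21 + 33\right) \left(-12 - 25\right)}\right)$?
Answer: $-931 + 133 i \sqrt{2037} \approx -931.0 + 6002.7 i$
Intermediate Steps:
$133 \left(N{\left(7 \right)} + \sqrt{-39 + \left(21 + 33\right) \left(-12 - 25\right)}\right) = 133 \left(\left(-1\right) 7 + \sqrt{-39 + \left(21 + 33\right) \left(-12 - 25\right)}\right) = 133 \left(-7 + \sqrt{-39 + 54 \left(-37\right)}\right) = 133 \left(-7 + \sqrt{-39 - 1998}\right) = 133 \left(-7 + \sqrt{-2037}\right) = 133 \left(-7 + i \sqrt{2037}\right) = -931 + 133 i \sqrt{2037}$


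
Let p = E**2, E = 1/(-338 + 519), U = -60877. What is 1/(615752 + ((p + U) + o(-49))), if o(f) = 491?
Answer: 32761/18194345527 ≈ 1.8006e-6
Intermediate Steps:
E = 1/181 ≈ 0.0055249
p = 1/32761 (p = (1/181)**2 = 1/32761 ≈ 3.0524e-5)
1/(615752 + ((p + U) + o(-49))) = 1/(615752 + ((1/32761 - 60877) + 491)) = 1/(615752 + (-1994391396/32761 + 491)) = 1/(615752 - 1978305745/32761) = 1/(18194345527/32761) = 32761/18194345527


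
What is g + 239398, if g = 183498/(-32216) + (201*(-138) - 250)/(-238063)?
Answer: 918002621028509/3834718804 ≈ 2.3939e+5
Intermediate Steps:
g = -21391211483/3834718804 (g = 183498*(-1/32216) + (-27738 - 250)*(-1/238063) = -91749/16108 - 27988*(-1/238063) = -91749/16108 + 27988/238063 = -21391211483/3834718804 ≈ -5.5783)
g + 239398 = -21391211483/3834718804 + 239398 = 918002621028509/3834718804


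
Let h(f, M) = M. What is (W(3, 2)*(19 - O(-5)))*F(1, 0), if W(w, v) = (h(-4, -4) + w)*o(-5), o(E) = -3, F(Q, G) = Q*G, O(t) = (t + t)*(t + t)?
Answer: 0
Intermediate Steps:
O(t) = 4*t**2 (O(t) = (2*t)*(2*t) = 4*t**2)
F(Q, G) = G*Q
W(w, v) = 12 - 3*w (W(w, v) = (-4 + w)*(-3) = 12 - 3*w)
(W(3, 2)*(19 - O(-5)))*F(1, 0) = ((12 - 3*3)*(19 - 4*(-5)**2))*(0*1) = ((12 - 9)*(19 - 4*25))*0 = (3*(19 - 1*100))*0 = (3*(19 - 100))*0 = (3*(-81))*0 = -243*0 = 0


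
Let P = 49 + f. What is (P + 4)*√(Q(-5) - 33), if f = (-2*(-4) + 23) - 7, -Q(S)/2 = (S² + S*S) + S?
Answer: 77*I*√123 ≈ 853.97*I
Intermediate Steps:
Q(S) = -4*S² - 2*S (Q(S) = -2*((S² + S*S) + S) = -2*((S² + S²) + S) = -2*(2*S² + S) = -2*(S + 2*S²) = -4*S² - 2*S)
f = 24 (f = (8 + 23) - 7 = 31 - 7 = 24)
P = 73 (P = 49 + 24 = 73)
(P + 4)*√(Q(-5) - 33) = (73 + 4)*√(-2*(-5)*(1 + 2*(-5)) - 33) = 77*√(-2*(-5)*(1 - 10) - 33) = 77*√(-2*(-5)*(-9) - 33) = 77*√(-90 - 33) = 77*√(-123) = 77*(I*√123) = 77*I*√123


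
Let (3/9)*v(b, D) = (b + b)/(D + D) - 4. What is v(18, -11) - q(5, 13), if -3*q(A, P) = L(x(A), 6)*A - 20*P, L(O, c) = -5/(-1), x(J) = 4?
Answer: -3143/33 ≈ -95.242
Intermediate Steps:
L(O, c) = 5 (L(O, c) = -5*(-1) = 5)
v(b, D) = -12 + 3*b/D (v(b, D) = 3*((b + b)/(D + D) - 4) = 3*((2*b)/((2*D)) - 4) = 3*((2*b)*(1/(2*D)) - 4) = 3*(b/D - 4) = 3*(-4 + b/D) = -12 + 3*b/D)
q(A, P) = -5*A/3 + 20*P/3 (q(A, P) = -(5*A - 20*P)/3 = -(-20*P + 5*A)/3 = -5*A/3 + 20*P/3)
v(18, -11) - q(5, 13) = (-12 + 3*18/(-11)) - (-5/3*5 + (20/3)*13) = (-12 + 3*18*(-1/11)) - (-25/3 + 260/3) = (-12 - 54/11) - 1*235/3 = -186/11 - 235/3 = -3143/33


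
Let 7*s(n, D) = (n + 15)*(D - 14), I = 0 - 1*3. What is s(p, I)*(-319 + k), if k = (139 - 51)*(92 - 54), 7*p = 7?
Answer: -822800/7 ≈ -1.1754e+5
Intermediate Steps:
p = 1 (p = (1/7)*7 = 1)
I = -3 (I = 0 - 3 = -3)
k = 3344 (k = 88*38 = 3344)
s(n, D) = (-14 + D)*(15 + n)/7 (s(n, D) = ((n + 15)*(D - 14))/7 = ((15 + n)*(-14 + D))/7 = ((-14 + D)*(15 + n))/7 = (-14 + D)*(15 + n)/7)
s(p, I)*(-319 + k) = (-30 - 2*1 + (15/7)*(-3) + (1/7)*(-3)*1)*(-319 + 3344) = (-30 - 2 - 45/7 - 3/7)*3025 = -272/7*3025 = -822800/7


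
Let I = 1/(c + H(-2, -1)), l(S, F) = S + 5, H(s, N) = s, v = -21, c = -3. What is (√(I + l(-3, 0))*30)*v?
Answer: -378*√5 ≈ -845.23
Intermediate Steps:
l(S, F) = 5 + S
I = -⅕ (I = 1/(-3 - 2) = 1/(-5) = -⅕ ≈ -0.20000)
(√(I + l(-3, 0))*30)*v = (√(-⅕ + (5 - 3))*30)*(-21) = (√(-⅕ + 2)*30)*(-21) = (√(9/5)*30)*(-21) = ((3*√5/5)*30)*(-21) = (18*√5)*(-21) = -378*√5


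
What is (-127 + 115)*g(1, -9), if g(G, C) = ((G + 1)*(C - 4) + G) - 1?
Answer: 312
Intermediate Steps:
g(G, C) = -1 + G + (1 + G)*(-4 + C) (g(G, C) = ((1 + G)*(-4 + C) + G) - 1 = (G + (1 + G)*(-4 + C)) - 1 = -1 + G + (1 + G)*(-4 + C))
(-127 + 115)*g(1, -9) = (-127 + 115)*(-5 - 9 - 3*1 - 9*1) = -12*(-5 - 9 - 3 - 9) = -12*(-26) = 312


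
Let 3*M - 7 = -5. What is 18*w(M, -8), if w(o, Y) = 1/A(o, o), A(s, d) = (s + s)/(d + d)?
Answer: 18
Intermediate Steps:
M = ⅔ (M = 7/3 + (⅓)*(-5) = 7/3 - 5/3 = ⅔ ≈ 0.66667)
A(s, d) = s/d (A(s, d) = (2*s)/((2*d)) = (2*s)*(1/(2*d)) = s/d)
w(o, Y) = 1 (w(o, Y) = 1/(o/o) = 1/1 = 1)
18*w(M, -8) = 18*1 = 18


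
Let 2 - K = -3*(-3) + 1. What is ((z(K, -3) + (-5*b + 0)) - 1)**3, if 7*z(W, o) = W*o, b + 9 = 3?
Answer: 11697083/343 ≈ 34102.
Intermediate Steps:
b = -6 (b = -9 + 3 = -6)
K = -8 (K = 2 - (-3*(-3) + 1) = 2 - (9 + 1) = 2 - 1*10 = 2 - 10 = -8)
z(W, o) = W*o/7 (z(W, o) = (W*o)/7 = W*o/7)
((z(K, -3) + (-5*b + 0)) - 1)**3 = (((1/7)*(-8)*(-3) + (-5*(-6) + 0)) - 1)**3 = ((24/7 + (30 + 0)) - 1)**3 = ((24/7 + 30) - 1)**3 = (234/7 - 1)**3 = (227/7)**3 = 11697083/343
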